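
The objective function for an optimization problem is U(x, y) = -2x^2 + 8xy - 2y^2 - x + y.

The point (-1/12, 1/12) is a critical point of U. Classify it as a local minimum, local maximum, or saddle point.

The Hessian of U is constant: H = [[-4, 8], [8, -4]].
det(H) = (-4)·(-4) − 8² = -48.
Since det(H) < 0, H is indefinite and the critical point is a saddle point.

saddle point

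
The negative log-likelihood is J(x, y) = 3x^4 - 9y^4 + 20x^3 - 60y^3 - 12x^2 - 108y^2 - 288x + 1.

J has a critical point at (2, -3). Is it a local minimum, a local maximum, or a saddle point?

The mixed partial ∂²J/∂x∂y is 0, so the Hessian at any point is diag(J_xx, J_yy) = diag(12(3x^2 + 10x - 2), -36(3y^2 + 10y + 6)).
At (2, -3): H = diag(360, -108).
The eigenvalues have opposite signs, so H is indefinite: a saddle point.

saddle point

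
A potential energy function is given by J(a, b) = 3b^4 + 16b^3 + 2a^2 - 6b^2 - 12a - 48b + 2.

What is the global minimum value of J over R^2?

J(a,b) separates as P(a) + Q(b) + 2, so its minimum is min P + min Q + 2.
P'(a) = 4a - 12 vanishes at a ∈ {3}; Q'(b) = 12(b - 1)(b + 1)(b + 4) vanishes at b ∈ {-4, -1, 1}.
Local minima of P (where P''>0): P(3)=-18. Local minima of Q: Q(-4)=-160, Q(1)=-35.
So the global minimum of J is P(3) + Q(-4) + 2 = -18 − 160 + 2 = -176, attained at (3, -4).

-176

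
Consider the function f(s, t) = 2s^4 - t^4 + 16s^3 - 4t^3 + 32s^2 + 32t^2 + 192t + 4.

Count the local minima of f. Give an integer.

2

f separates as a function of s plus a function of t, so ∇f=0 decouples.
∂f/∂s = 8s(s + 2)(s + 4) = 0 at s ∈ {-4, -2, 0}; ∂f/∂t = -4(t - 4)(t + 3)(t + 4) = 0 at t ∈ {-4, -3, 4}.
The Hessian is diagonal: diag(f_ss, f_tt). Second derivatives: f_ss(-4)=64, f_ss(-2)=-32, f_ss(0)=64; f_tt(-4)=-32, f_tt(-3)=28, f_tt(4)=-224.
Local minima occur where both diagonal entries positive: (-4, -3), (0, -3). Count: 2.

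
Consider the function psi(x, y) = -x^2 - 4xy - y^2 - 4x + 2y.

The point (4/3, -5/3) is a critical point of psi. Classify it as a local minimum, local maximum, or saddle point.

The Hessian of psi is constant: H = [[-2, -4], [-4, -2]].
det(H) = (-2)·(-2) − (-4)² = -12.
Since det(H) < 0, H is indefinite and the critical point is a saddle point.

saddle point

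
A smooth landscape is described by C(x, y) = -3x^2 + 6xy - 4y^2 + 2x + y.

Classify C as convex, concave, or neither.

concave

C is quadratic, so its Hessian is the constant matrix H = [[-6, 6], [6, -8]].
det(H) = 12, tr(H) = -14.
det(H) > 0 and tr(H) < 0, so H is negative definite everywhere: concave.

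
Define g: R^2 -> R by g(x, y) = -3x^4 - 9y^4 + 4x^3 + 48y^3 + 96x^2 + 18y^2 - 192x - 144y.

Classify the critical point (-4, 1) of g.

The mixed partial ∂²g/∂x∂y is 0, so the Hessian at any point is diag(g_xx, g_yy) = diag(12(-3x^2 + 2x + 16), 36(-3y^2 + 8y + 1)).
At (-4, 1): H = diag(-480, 216).
The eigenvalues have opposite signs, so H is indefinite: a saddle point.

saddle point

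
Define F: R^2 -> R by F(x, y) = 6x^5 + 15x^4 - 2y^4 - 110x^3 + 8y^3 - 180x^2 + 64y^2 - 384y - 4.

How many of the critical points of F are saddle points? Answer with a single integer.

6

F separates as a function of x plus a function of y, so ∇F=0 decouples.
∂F/∂x = 30x(x - 3)(x + 1)(x + 4) = 0 at x ∈ {-4, -1, 0, 3}; ∂F/∂y = -8(y - 4)(y - 3)(y + 4) = 0 at y ∈ {-4, 3, 4}.
The Hessian is diagonal: diag(F_xx, F_yy). Second derivatives: F_xx(-4)=-2520, F_xx(-1)=360, F_xx(0)=-360, F_xx(3)=2520; F_yy(-4)=-448, F_yy(3)=56, F_yy(4)=-64.
Saddle points occur where the two diagonal entries have opposite signs: (-4, 3), (-1, -4), (-1, 4), (0, 3), (3, -4), (3, 4). Count: 6.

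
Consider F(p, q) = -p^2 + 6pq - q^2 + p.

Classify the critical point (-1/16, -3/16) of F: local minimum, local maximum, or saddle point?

The Hessian of F is constant: H = [[-2, 6], [6, -2]].
det(H) = (-2)·(-2) − 6² = -32.
Since det(H) < 0, H is indefinite and the critical point is a saddle point.

saddle point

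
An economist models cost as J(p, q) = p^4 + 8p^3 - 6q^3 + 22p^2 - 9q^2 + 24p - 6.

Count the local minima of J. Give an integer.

J separates as a function of p plus a function of q, so ∇J=0 decouples.
∂J/∂p = 4(p + 1)(p + 2)(p + 3) = 0 at p ∈ {-3, -2, -1}; ∂J/∂q = -18q(q + 1) = 0 at q ∈ {-1, 0}.
The Hessian is diagonal: diag(J_pp, J_qq). Second derivatives: J_pp(-3)=8, J_pp(-2)=-4, J_pp(-1)=8; J_qq(-1)=18, J_qq(0)=-18.
Local minima occur where both diagonal entries positive: (-3, -1), (-1, -1). Count: 2.

2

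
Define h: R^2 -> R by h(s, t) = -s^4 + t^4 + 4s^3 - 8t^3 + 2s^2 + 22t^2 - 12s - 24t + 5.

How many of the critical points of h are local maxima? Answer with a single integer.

2

h separates as a function of s plus a function of t, so ∇h=0 decouples.
∂h/∂s = -4(s - 3)(s - 1)(s + 1) = 0 at s ∈ {-1, 1, 3}; ∂h/∂t = 4(t - 3)(t - 2)(t - 1) = 0 at t ∈ {1, 2, 3}.
The Hessian is diagonal: diag(h_ss, h_tt). Second derivatives: h_ss(-1)=-32, h_ss(1)=16, h_ss(3)=-32; h_tt(1)=8, h_tt(2)=-4, h_tt(3)=8.
Local maxima occur where both diagonal entries negative: (-1, 2), (3, 2). Count: 2.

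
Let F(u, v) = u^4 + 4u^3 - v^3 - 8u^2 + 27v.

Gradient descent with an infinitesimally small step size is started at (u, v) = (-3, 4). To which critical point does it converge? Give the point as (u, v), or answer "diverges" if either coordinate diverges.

F is separable, so gradient descent decouples: u follows -∂F/∂u, v follows -∂F/∂v.
∂F/∂u = 4u(u - 1)(u + 4); at u=-3 this is 48, so u decreases.
∂F/∂v = -3(v - 3)(v + 3); at v=4 this is -21, so v increases.
The v-coordinate has no critical point in that direction and runs off to infinity.

diverges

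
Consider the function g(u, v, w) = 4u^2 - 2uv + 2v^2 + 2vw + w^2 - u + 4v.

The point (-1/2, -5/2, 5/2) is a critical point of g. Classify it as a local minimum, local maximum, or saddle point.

local minimum

The Hessian is constant: H = [[8, -2, 0], [-2, 4, 2], [0, 2, 2]].
Leading principal minors: Δ₁ = 8, Δ₂ = 28, Δ₃ = 24.
All leading minors are positive, so H is positive definite: a local minimum.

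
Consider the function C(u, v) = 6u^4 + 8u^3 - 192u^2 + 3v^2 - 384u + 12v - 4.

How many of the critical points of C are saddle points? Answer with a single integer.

C separates as a function of u plus a function of v, so ∇C=0 decouples.
∂C/∂u = 24(u - 4)(u + 1)(u + 4) = 0 at u ∈ {-4, -1, 4}; ∂C/∂v = 6(v + 2) = 0 at v ∈ {-2}.
The Hessian is diagonal: diag(C_uu, C_vv). Second derivatives: C_uu(-4)=576, C_uu(-1)=-360, C_uu(4)=960; C_vv(-2)=6.
Saddle points occur where the two diagonal entries have opposite signs: (-1, -2). Count: 1.

1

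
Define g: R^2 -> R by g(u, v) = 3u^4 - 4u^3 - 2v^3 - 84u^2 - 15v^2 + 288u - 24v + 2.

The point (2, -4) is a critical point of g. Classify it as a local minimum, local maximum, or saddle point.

The mixed partial ∂²g/∂u∂v is 0, so the Hessian at any point is diag(g_uu, g_vv) = diag(12(3u^2 - 2u - 14), -6(2v + 5)).
At (2, -4): H = diag(-72, 18).
The eigenvalues have opposite signs, so H is indefinite: a saddle point.

saddle point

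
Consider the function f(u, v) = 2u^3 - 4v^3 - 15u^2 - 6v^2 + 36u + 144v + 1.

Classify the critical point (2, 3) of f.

local maximum

The mixed partial ∂²f/∂u∂v is 0, so the Hessian at any point is diag(f_uu, f_vv) = diag(6(2u - 5), -12(2v + 1)).
At (2, 3): H = diag(-6, -84).
Both eigenvalues are negative, so H is negative definite: a local maximum.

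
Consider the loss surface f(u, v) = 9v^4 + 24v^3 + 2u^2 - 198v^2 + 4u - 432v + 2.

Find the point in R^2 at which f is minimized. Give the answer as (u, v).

(-1, 3)

f(u,v) separates as P(u) + Q(v) + 2, so its minimum is min P + min Q + 2.
P'(u) = 4u + 4 vanishes at u ∈ {-1}; Q'(v) = 36(v - 3)(v + 1)(v + 4) vanishes at v ∈ {-4, -1, 3}.
Local minima of P (where P''>0): P(-1)=-2. Local minima of Q: Q(-4)=-672, Q(3)=-1701.
So the global minimum of f is P(-1) + Q(3) + 2 = -2 − 1701 + 2 = -1701, attained at (-1, 3).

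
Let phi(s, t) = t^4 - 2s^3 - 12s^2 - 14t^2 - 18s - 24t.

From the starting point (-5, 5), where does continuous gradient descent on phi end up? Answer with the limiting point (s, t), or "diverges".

phi is separable, so gradient descent decouples: s follows -∂phi/∂s, t follows -∂phi/∂t.
∂phi/∂s = -6(s + 1)(s + 3); at s=-5 this is -48, so s increases.
∂phi/∂t = 4(t - 3)(t + 1)(t + 2); at t=5 this is 336, so t decreases.
s converges to its nearest critical value -3 (a local min of the s-part); t converges to 3. The iterate converges to (-3, 3).

(-3, 3)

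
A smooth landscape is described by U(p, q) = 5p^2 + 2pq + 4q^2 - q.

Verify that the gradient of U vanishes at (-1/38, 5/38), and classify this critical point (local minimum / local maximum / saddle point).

local minimum

∇U = (10p + 2q, 2p + 8q - 1); substituting (-1/38, 5/38) gives ∇U = (0, 0), so (-1/38, 5/38) is indeed a critical point.
The Hessian of U is constant: H = [[10, 2], [2, 8]].
det(H) = 10·8 − 2² = 76.
det(H) > 0 and tr(H) = 18 > 0, so H is positive definite and the point is a local minimum.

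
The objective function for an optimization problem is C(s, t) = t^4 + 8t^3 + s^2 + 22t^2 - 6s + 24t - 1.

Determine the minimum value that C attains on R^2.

-19

C(s,t) separates as P(s) + Q(t) − 1, so its minimum is min P + min Q − 1.
P'(s) = 2s - 6 vanishes at s ∈ {3}; Q'(t) = 4(t + 1)(t + 2)(t + 3) vanishes at t ∈ {-3, -2, -1}.
Local minima of P (where P''>0): P(3)=-9. Local minima of Q: Q(-3)=-9, Q(-1)=-9.
So the global minimum of C is P(3) + Q(-3) − 1 = -9 − 9 − 1 = -19, attained at (3, -3).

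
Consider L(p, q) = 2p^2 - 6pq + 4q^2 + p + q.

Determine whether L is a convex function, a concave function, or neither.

L is quadratic, so its Hessian is the constant matrix H = [[4, -6], [-6, 8]].
det(H) = -4, tr(H) = 12.
det(H) < 0, so H is indefinite: neither convex nor concave.

neither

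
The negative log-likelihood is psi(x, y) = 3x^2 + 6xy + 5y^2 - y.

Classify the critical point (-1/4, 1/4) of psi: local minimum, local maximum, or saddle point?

The Hessian of psi is constant: H = [[6, 6], [6, 10]].
det(H) = 6·10 − 6² = 24.
det(H) > 0 and tr(H) = 16 > 0, so H is positive definite and the point is a local minimum.

local minimum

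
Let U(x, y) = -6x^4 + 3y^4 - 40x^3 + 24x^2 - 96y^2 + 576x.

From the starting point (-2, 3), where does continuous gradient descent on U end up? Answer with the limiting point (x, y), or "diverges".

(-3, 4)

U is separable, so gradient descent decouples: x follows -∂U/∂x, y follows -∂U/∂y.
∂U/∂x = -24(x - 2)(x + 3)(x + 4); at x=-2 this is 192, so x decreases.
∂U/∂y = 12y(y - 4)(y + 4); at y=3 this is -252, so y increases.
x converges to its nearest critical value -3 (a local min of the x-part); y converges to 4. The iterate converges to (-3, 4).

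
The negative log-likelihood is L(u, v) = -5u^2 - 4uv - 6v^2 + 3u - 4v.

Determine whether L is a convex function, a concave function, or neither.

L is quadratic, so its Hessian is the constant matrix H = [[-10, -4], [-4, -12]].
det(H) = 104, tr(H) = -22.
det(H) > 0 and tr(H) < 0, so H is negative definite everywhere: concave.

concave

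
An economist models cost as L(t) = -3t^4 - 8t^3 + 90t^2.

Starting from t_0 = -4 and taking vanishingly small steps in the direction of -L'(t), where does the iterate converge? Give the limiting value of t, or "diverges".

0

L'(t) = -12t(t - 3)(t + 5), so L'(-4) = -336.
Gradient descent moves in the -L' direction, i.e. t is increasing.
The nearest critical point in that direction is t = 0, where L'' = 180 > 0 (a local minimum). The iterate converges there.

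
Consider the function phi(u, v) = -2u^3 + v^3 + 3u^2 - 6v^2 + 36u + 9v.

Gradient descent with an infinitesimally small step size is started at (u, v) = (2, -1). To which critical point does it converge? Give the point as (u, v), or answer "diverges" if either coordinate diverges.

diverges

phi is separable, so gradient descent decouples: u follows -∂phi/∂u, v follows -∂phi/∂v.
∂phi/∂u = -6(u - 3)(u + 2); at u=2 this is 24, so u decreases.
∂phi/∂v = 3(v - 3)(v - 1); at v=-1 this is 24, so v decreases.
The v-coordinate has no critical point in that direction and runs off to infinity.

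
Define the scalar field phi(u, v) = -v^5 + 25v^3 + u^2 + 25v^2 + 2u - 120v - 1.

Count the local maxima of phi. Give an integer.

phi separates as a function of u plus a function of v, so ∇phi=0 decouples.
∂phi/∂u = 2(u + 1) = 0 at u ∈ {-1}; ∂phi/∂v = -5(v - 4)(v - 1)(v + 2)(v + 3) = 0 at v ∈ {-3, -2, 1, 4}.
The Hessian is diagonal: diag(phi_uu, phi_vv). Second derivatives: phi_uu(-1)=2; phi_vv(-3)=140, phi_vv(-2)=-90, phi_vv(1)=180, phi_vv(4)=-630.
Local maxima occur where both diagonal entries negative: none. Count: 0.

0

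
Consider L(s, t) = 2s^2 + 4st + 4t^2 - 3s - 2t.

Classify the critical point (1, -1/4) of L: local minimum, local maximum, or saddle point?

The Hessian of L is constant: H = [[4, 4], [4, 8]].
det(H) = 4·8 − 4² = 16.
det(H) > 0 and tr(H) = 12 > 0, so H is positive definite and the point is a local minimum.

local minimum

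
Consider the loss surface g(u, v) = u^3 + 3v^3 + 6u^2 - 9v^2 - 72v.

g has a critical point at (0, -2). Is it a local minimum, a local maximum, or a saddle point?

saddle point

The mixed partial ∂²g/∂u∂v is 0, so the Hessian at any point is diag(g_uu, g_vv) = diag(6(u + 2), 18(v - 1)).
At (0, -2): H = diag(12, -54).
The eigenvalues have opposite signs, so H is indefinite: a saddle point.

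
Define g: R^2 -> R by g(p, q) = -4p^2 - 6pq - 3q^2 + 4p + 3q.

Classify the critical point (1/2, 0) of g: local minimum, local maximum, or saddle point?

The Hessian of g is constant: H = [[-8, -6], [-6, -6]].
det(H) = (-8)·(-6) − (-6)² = 12.
det(H) > 0 and tr(H) = -14 < 0, so H is negative definite and the point is a local maximum.

local maximum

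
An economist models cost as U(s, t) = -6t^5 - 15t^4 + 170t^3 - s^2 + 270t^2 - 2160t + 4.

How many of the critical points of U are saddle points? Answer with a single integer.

U separates as a function of s plus a function of t, so ∇U=0 decouples.
∂U/∂s = -2s = 0 at s ∈ {0}; ∂U/∂t = -30(t - 3)(t - 2)(t + 3)(t + 4) = 0 at t ∈ {-4, -3, 2, 3}.
The Hessian is diagonal: diag(U_ss, U_tt). Second derivatives: U_ss(0)=-2; U_tt(-4)=1260, U_tt(-3)=-900, U_tt(2)=900, U_tt(3)=-1260.
Saddle points occur where the two diagonal entries have opposite signs: (0, -4), (0, 2). Count: 2.

2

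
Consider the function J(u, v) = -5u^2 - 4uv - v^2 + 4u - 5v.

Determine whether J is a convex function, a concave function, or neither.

concave

J is quadratic, so its Hessian is the constant matrix H = [[-10, -4], [-4, -2]].
det(H) = 4, tr(H) = -12.
det(H) > 0 and tr(H) < 0, so H is negative definite everywhere: concave.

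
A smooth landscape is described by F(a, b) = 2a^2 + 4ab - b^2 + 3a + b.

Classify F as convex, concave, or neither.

F is quadratic, so its Hessian is the constant matrix H = [[4, 4], [4, -2]].
det(H) = -24, tr(H) = 2.
det(H) < 0, so H is indefinite: neither convex nor concave.

neither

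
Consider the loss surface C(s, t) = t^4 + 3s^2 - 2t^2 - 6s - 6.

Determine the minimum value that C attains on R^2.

C(s,t) separates as P(s) + Q(t) − 6, so its minimum is min P + min Q − 6.
P'(s) = 6s - 6 vanishes at s ∈ {1}; Q'(t) = 4t(t - 1)(t + 1) vanishes at t ∈ {-1, 0, 1}.
Local minima of P (where P''>0): P(1)=-3. Local minima of Q: Q(-1)=-1, Q(1)=-1.
So the global minimum of C is P(1) + Q(-1) − 6 = -3 − 1 − 6 = -10, attained at (1, -1).

-10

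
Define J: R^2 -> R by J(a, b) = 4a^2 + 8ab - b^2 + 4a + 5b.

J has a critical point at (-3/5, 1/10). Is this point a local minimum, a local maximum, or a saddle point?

saddle point

The Hessian of J is constant: H = [[8, 8], [8, -2]].
det(H) = 8·(-2) − 8² = -80.
Since det(H) < 0, H is indefinite and the critical point is a saddle point.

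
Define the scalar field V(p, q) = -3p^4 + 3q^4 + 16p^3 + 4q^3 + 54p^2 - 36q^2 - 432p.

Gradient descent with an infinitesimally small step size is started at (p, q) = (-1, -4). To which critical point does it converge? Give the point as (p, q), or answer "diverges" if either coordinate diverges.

V is separable, so gradient descent decouples: p follows -∂V/∂p, q follows -∂V/∂q.
∂V/∂p = -12(p - 4)(p - 3)(p + 3); at p=-1 this is -480, so p increases.
∂V/∂q = 12q(q - 2)(q + 3); at q=-4 this is -288, so q increases.
p converges to its nearest critical value 3 (a local min of the p-part); q converges to -3. The iterate converges to (3, -3).

(3, -3)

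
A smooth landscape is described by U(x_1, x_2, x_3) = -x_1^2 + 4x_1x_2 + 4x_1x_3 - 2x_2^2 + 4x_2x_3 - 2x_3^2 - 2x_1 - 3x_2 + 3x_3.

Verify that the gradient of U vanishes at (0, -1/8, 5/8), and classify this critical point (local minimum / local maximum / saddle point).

∇U = (-2x_1 + 4x_2 + 4x_3 - 2, 4x_1 - 4x_2 + 4x_3 - 3, 4x_1 + 4x_2 - 4x_3 + 3); substituting (0, -1/8, 5/8) gives ∇U = (0, 0, 0), so (0, -1/8, 5/8) is indeed a critical point.
The Hessian is constant: H = [[-2, 4, 4], [4, -4, 4], [4, 4, -4]].
Leading principal minors: Δ₁ = -2, Δ₂ = -8, Δ₃ = 256.
The minors fit neither the all-positive nor the alternating-sign pattern, so H is indefinite: a saddle point.

saddle point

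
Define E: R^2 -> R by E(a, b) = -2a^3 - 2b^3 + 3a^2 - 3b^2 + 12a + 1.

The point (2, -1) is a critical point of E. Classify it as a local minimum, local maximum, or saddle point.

saddle point

The mixed partial ∂²E/∂a∂b is 0, so the Hessian at any point is diag(E_aa, E_bb) = diag(6(-2a + 1), -6(2b + 1)).
At (2, -1): H = diag(-18, 6).
The eigenvalues have opposite signs, so H is indefinite: a saddle point.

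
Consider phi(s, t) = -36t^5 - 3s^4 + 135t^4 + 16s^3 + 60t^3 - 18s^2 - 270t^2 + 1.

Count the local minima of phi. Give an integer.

phi separates as a function of s plus a function of t, so ∇phi=0 decouples.
∂phi/∂s = -12s(s - 3)(s - 1) = 0 at s ∈ {0, 1, 3}; ∂phi/∂t = -180t(t - 3)(t - 1)(t + 1) = 0 at t ∈ {-1, 0, 1, 3}.
The Hessian is diagonal: diag(phi_ss, phi_tt). Second derivatives: phi_ss(0)=-36, phi_ss(1)=24, phi_ss(3)=-72; phi_tt(-1)=1440, phi_tt(0)=-540, phi_tt(1)=720, phi_tt(3)=-4320.
Local minima occur where both diagonal entries positive: (1, -1), (1, 1). Count: 2.

2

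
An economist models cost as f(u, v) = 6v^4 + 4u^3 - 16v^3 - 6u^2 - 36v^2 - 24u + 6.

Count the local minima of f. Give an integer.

2

f separates as a function of u plus a function of v, so ∇f=0 decouples.
∂f/∂u = 12(u - 2)(u + 1) = 0 at u ∈ {-1, 2}; ∂f/∂v = 24v(v - 3)(v + 1) = 0 at v ∈ {-1, 0, 3}.
The Hessian is diagonal: diag(f_uu, f_vv). Second derivatives: f_uu(-1)=-36, f_uu(2)=36; f_vv(-1)=96, f_vv(0)=-72, f_vv(3)=288.
Local minima occur where both diagonal entries positive: (2, -1), (2, 3). Count: 2.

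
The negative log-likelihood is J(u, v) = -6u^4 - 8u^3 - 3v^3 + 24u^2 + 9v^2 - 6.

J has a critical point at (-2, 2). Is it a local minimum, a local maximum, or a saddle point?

local maximum

The mixed partial ∂²J/∂u∂v is 0, so the Hessian at any point is diag(J_uu, J_vv) = diag(24(-3u^2 - 2u + 2), 18(-v + 1)).
At (-2, 2): H = diag(-144, -18).
Both eigenvalues are negative, so H is negative definite: a local maximum.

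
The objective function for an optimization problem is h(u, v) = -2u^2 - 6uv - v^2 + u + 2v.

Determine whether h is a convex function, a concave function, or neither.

neither

h is quadratic, so its Hessian is the constant matrix H = [[-4, -6], [-6, -2]].
det(H) = -28, tr(H) = -6.
det(H) < 0, so H is indefinite: neither convex nor concave.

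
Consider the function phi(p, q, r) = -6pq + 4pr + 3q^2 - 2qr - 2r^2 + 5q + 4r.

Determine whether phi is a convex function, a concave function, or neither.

neither

phi is quadratic, so its Hessian is the constant matrix H = [[0, -6, 4], [-6, 6, -2], [4, -2, -4]].
Leading principal minors: 0, -36, 144.
Neither pattern holds ⇒ H is indefinite ⇒ neither convex nor concave.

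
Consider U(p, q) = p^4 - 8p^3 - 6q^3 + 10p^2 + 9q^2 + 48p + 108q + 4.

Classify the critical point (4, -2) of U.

local minimum

The mixed partial ∂²U/∂p∂q is 0, so the Hessian at any point is diag(U_pp, U_qq) = diag(4(3p^2 - 12p + 5), 18(-2q + 1)).
At (4, -2): H = diag(20, 90).
Both eigenvalues are positive, so H is positive definite: a local minimum.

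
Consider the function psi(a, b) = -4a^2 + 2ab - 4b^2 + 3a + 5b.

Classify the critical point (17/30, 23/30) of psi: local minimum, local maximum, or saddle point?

The Hessian of psi is constant: H = [[-8, 2], [2, -8]].
det(H) = (-8)·(-8) − 2² = 60.
det(H) > 0 and tr(H) = -16 < 0, so H is negative definite and the point is a local maximum.

local maximum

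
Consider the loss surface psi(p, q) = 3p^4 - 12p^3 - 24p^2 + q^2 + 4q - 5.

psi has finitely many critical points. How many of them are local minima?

psi separates as a function of p plus a function of q, so ∇psi=0 decouples.
∂psi/∂p = 12p(p - 4)(p + 1) = 0 at p ∈ {-1, 0, 4}; ∂psi/∂q = 2(q + 2) = 0 at q ∈ {-2}.
The Hessian is diagonal: diag(psi_pp, psi_qq). Second derivatives: psi_pp(-1)=60, psi_pp(0)=-48, psi_pp(4)=240; psi_qq(-2)=2.
Local minima occur where both diagonal entries positive: (-1, -2), (4, -2). Count: 2.

2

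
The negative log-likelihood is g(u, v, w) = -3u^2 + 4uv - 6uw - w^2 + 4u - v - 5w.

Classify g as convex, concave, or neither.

g is quadratic, so its Hessian is the constant matrix H = [[-6, 4, -6], [4, 0, 0], [-6, 0, -2]].
Leading principal minors: -6, -16, 32.
Neither pattern holds ⇒ H is indefinite ⇒ neither convex nor concave.

neither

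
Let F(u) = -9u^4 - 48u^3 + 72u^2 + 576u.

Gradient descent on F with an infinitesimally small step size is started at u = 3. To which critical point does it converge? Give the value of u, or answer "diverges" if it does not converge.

F'(u) = -36(u - 2)(u + 2)(u + 4), so F'(3) = -1260.
Gradient descent moves in the -F' direction, i.e. u is increasing.
There is no critical point above u=3, and F' keeps the same sign, so the iterate runs off to +∞.

diverges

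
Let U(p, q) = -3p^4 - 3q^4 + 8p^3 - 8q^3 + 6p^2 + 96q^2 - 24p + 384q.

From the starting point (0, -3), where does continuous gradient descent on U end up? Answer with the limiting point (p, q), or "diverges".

U is separable, so gradient descent decouples: p follows -∂U/∂p, q follows -∂U/∂q.
∂U/∂p = -12(p - 2)(p - 1)(p + 1); at p=0 this is -24, so p increases.
∂U/∂q = -12(q - 4)(q + 2)(q + 4); at q=-3 this is -84, so q increases.
p converges to its nearest critical value 1 (a local min of the p-part); q converges to -2. The iterate converges to (1, -2).

(1, -2)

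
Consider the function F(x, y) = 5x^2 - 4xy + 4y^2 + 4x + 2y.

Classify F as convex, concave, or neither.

convex

F is quadratic, so its Hessian is the constant matrix H = [[10, -4], [-4, 8]].
det(H) = 64, tr(H) = 18.
det(H) > 0 and tr(H) > 0, so H is positive definite everywhere: convex.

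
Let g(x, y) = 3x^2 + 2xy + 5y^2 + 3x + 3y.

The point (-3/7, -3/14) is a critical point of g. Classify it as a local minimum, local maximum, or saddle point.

local minimum

The Hessian of g is constant: H = [[6, 2], [2, 10]].
det(H) = 6·10 − 2² = 56.
det(H) > 0 and tr(H) = 16 > 0, so H is positive definite and the point is a local minimum.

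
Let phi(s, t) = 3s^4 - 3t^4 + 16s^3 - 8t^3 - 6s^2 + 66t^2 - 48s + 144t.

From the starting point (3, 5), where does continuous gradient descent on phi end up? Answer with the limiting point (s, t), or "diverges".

phi is separable, so gradient descent decouples: s follows -∂phi/∂s, t follows -∂phi/∂t.
∂phi/∂s = 12(s - 1)(s + 1)(s + 4); at s=3 this is 672, so s decreases.
∂phi/∂t = -12(t - 3)(t + 1)(t + 4); at t=5 this is -1296, so t increases.
The t-coordinate has no critical point in that direction and runs off to infinity.

diverges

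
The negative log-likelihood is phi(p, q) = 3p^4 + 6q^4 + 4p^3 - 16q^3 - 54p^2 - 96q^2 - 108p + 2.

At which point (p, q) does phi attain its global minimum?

(3, 4)

phi(p,q) separates as A(p) + B(q) + 2, so its minimum is min A + min B + 2.
A'(p) = 12(p - 3)(p + 1)(p + 3) vanishes at p ∈ {-3, -1, 3}; B'(q) = 24q(q - 4)(q + 2) vanishes at q ∈ {-2, 0, 4}.
Local minima of A (where A''>0): A(-3)=-27, A(3)=-459. Local minima of B: B(-2)=-160, B(4)=-1024.
So the global minimum of phi is A(3) + B(4) + 2 = -459 − 1024 + 2 = -1481, attained at (3, 4).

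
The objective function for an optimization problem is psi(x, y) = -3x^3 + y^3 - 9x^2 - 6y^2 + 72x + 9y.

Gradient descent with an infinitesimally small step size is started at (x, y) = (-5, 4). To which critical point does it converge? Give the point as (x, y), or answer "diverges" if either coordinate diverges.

(-4, 3)

psi is separable, so gradient descent decouples: x follows -∂psi/∂x, y follows -∂psi/∂y.
∂psi/∂x = -9(x - 2)(x + 4); at x=-5 this is -63, so x increases.
∂psi/∂y = 3(y - 3)(y - 1); at y=4 this is 9, so y decreases.
x converges to its nearest critical value -4 (a local min of the x-part); y converges to 3. The iterate converges to (-4, 3).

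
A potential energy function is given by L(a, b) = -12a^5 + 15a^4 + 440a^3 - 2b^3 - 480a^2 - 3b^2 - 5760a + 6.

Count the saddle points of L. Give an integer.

L separates as a function of a plus a function of b, so ∇L=0 decouples.
∂L/∂a = -60(a - 4)(a - 3)(a + 2)(a + 4) = 0 at a ∈ {-4, -2, 3, 4}; ∂L/∂b = -6b(b + 1) = 0 at b ∈ {-1, 0}.
The Hessian is diagonal: diag(L_aa, L_bb). Second derivatives: L_aa(-4)=6720, L_aa(-2)=-3600, L_aa(3)=2100, L_aa(4)=-2880; L_bb(-1)=6, L_bb(0)=-6.
Saddle points occur where the two diagonal entries have opposite signs: (-4, 0), (-2, -1), (3, 0), (4, -1). Count: 4.

4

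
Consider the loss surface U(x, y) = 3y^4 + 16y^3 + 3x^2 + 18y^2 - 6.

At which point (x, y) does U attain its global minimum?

U(x,y) separates as P(x) + Q(y) − 6, so its minimum is min P + min Q − 6.
P'(x) = 6x vanishes at x ∈ {0}; Q'(y) = 12y(y + 1)(y + 3) vanishes at y ∈ {-3, -1, 0}.
Local minima of P (where P''>0): P(0)=0. Local minima of Q: Q(-3)=-27, Q(0)=0.
So the global minimum of U is P(0) + Q(-3) − 6 = 0 − 27 − 6 = -33, attained at (0, -3).

(0, -3)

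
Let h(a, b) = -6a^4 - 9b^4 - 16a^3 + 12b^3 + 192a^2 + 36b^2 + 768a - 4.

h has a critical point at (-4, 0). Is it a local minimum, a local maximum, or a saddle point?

The mixed partial ∂²h/∂a∂b is 0, so the Hessian at any point is diag(h_aa, h_bb) = diag(24(-3a^2 - 4a + 16), 36(-3b^2 + 2b + 2)).
At (-4, 0): H = diag(-384, 72).
The eigenvalues have opposite signs, so H is indefinite: a saddle point.

saddle point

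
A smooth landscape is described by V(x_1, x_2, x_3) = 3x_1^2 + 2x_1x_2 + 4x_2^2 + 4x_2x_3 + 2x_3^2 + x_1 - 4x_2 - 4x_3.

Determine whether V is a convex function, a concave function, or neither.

convex

V is quadratic, so its Hessian is the constant matrix H = [[6, 2, 0], [2, 8, 4], [0, 4, 4]].
Leading principal minors: 6, 44, 80.
All positive ⇒ H ≻ 0 ⇒ convex.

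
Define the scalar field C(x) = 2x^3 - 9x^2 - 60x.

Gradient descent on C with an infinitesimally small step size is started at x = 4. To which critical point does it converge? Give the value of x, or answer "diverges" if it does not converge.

5

C'(x) = 6(x - 5)(x + 2), so C'(4) = -36.
Gradient descent moves in the -C' direction, i.e. x is increasing.
The nearest critical point in that direction is x = 5, where C'' = 42 > 0 (a local minimum). The iterate converges there.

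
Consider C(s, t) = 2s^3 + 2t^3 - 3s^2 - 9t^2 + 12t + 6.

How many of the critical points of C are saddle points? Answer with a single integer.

C separates as a function of s plus a function of t, so ∇C=0 decouples.
∂C/∂s = 6s(s - 1) = 0 at s ∈ {0, 1}; ∂C/∂t = 6(t - 2)(t - 1) = 0 at t ∈ {1, 2}.
The Hessian is diagonal: diag(C_ss, C_tt). Second derivatives: C_ss(0)=-6, C_ss(1)=6; C_tt(1)=-6, C_tt(2)=6.
Saddle points occur where the two diagonal entries have opposite signs: (0, 2), (1, 1). Count: 2.

2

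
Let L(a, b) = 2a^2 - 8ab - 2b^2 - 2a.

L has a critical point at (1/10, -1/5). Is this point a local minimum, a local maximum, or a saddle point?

The Hessian of L is constant: H = [[4, -8], [-8, -4]].
det(H) = 4·(-4) − (-8)² = -80.
Since det(H) < 0, H is indefinite and the critical point is a saddle point.

saddle point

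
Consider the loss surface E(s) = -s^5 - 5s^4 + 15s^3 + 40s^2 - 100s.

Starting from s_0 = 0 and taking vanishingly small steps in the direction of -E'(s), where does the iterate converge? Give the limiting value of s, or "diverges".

E'(s) = -5(s - 2)(s - 1)(s + 2)(s + 5), so E'(0) = -100.
Gradient descent moves in the -E' direction, i.e. s is increasing.
The nearest critical point in that direction is s = 1, where E'' = 90 > 0 (a local minimum). The iterate converges there.

1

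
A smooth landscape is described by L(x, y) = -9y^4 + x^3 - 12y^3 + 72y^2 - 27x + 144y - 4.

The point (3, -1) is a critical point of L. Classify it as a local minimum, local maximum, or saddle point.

The mixed partial ∂²L/∂x∂y is 0, so the Hessian at any point is diag(L_xx, L_yy) = diag(6x, 36(-3y^2 - 2y + 4)).
At (3, -1): H = diag(18, 108).
Both eigenvalues are positive, so H is positive definite: a local minimum.

local minimum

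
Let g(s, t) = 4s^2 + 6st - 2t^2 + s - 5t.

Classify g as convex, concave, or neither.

g is quadratic, so its Hessian is the constant matrix H = [[8, 6], [6, -4]].
det(H) = -68, tr(H) = 4.
det(H) < 0, so H is indefinite: neither convex nor concave.

neither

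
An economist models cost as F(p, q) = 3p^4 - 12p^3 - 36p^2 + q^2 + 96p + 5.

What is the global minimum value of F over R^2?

F(p,q) separates as A(p) + B(q) + 5, so its minimum is min A + min B + 5.
A'(p) = 12(p - 4)(p - 1)(p + 2) vanishes at p ∈ {-2, 1, 4}; B'(q) = 2q vanishes at q ∈ {0}.
Local minima of A (where A''>0): A(-2)=-192, A(4)=-192. Local minima of B: B(0)=0.
So the global minimum of F is A(-2) + B(0) + 5 = -192 + 0 + 5 = -187, attained at (-2, 0).

-187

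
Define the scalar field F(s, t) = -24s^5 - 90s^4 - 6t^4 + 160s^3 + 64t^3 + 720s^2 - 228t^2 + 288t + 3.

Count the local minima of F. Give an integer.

2

F separates as a function of s plus a function of t, so ∇F=0 decouples.
∂F/∂s = -120s(s - 2)(s + 2)(s + 3) = 0 at s ∈ {-3, -2, 0, 2}; ∂F/∂t = -24(t - 4)(t - 3)(t - 1) = 0 at t ∈ {1, 3, 4}.
The Hessian is diagonal: diag(F_ss, F_tt). Second derivatives: F_ss(-3)=1800, F_ss(-2)=-960, F_ss(0)=1440, F_ss(2)=-4800; F_tt(1)=-144, F_tt(3)=48, F_tt(4)=-72.
Local minima occur where both diagonal entries positive: (-3, 3), (0, 3). Count: 2.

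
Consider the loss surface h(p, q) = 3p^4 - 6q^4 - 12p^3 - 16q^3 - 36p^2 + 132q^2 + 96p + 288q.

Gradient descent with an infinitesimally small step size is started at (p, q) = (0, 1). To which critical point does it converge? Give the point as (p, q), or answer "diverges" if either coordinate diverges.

(-2, -1)

h is separable, so gradient descent decouples: p follows -∂h/∂p, q follows -∂h/∂q.
∂h/∂p = 12(p - 4)(p - 1)(p + 2); at p=0 this is 96, so p decreases.
∂h/∂q = -24(q - 3)(q + 1)(q + 4); at q=1 this is 480, so q decreases.
p converges to its nearest critical value -2 (a local min of the p-part); q converges to -1. The iterate converges to (-2, -1).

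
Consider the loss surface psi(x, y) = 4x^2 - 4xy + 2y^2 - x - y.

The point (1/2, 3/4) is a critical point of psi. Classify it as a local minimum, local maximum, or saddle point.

local minimum

The Hessian of psi is constant: H = [[8, -4], [-4, 4]].
det(H) = 8·4 − (-4)² = 16.
det(H) > 0 and tr(H) = 12 > 0, so H is positive definite and the point is a local minimum.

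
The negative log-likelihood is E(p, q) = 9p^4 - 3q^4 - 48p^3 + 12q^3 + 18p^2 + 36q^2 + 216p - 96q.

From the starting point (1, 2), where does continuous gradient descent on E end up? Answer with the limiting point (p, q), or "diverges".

E is separable, so gradient descent decouples: p follows -∂E/∂p, q follows -∂E/∂q.
∂E/∂p = 36(p - 3)(p - 2)(p + 1); at p=1 this is 144, so p decreases.
∂E/∂q = -12(q - 4)(q - 1)(q + 2); at q=2 this is 96, so q decreases.
p converges to its nearest critical value -1 (a local min of the p-part); q converges to 1. The iterate converges to (-1, 1).

(-1, 1)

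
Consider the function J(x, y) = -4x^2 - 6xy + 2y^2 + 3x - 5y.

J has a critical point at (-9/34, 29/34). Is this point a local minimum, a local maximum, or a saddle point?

saddle point

The Hessian of J is constant: H = [[-8, -6], [-6, 4]].
det(H) = (-8)·4 − (-6)² = -68.
Since det(H) < 0, H is indefinite and the critical point is a saddle point.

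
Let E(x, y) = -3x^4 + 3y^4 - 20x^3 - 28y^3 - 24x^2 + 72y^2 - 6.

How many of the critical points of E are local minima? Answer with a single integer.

E separates as a function of x plus a function of y, so ∇E=0 decouples.
∂E/∂x = -12x(x + 1)(x + 4) = 0 at x ∈ {-4, -1, 0}; ∂E/∂y = 12y(y - 4)(y - 3) = 0 at y ∈ {0, 3, 4}.
The Hessian is diagonal: diag(E_xx, E_yy). Second derivatives: E_xx(-4)=-144, E_xx(-1)=36, E_xx(0)=-48; E_yy(0)=144, E_yy(3)=-36, E_yy(4)=48.
Local minima occur where both diagonal entries positive: (-1, 0), (-1, 4). Count: 2.

2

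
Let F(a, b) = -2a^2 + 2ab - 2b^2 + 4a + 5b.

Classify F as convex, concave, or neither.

F is quadratic, so its Hessian is the constant matrix H = [[-4, 2], [2, -4]].
det(H) = 12, tr(H) = -8.
det(H) > 0 and tr(H) < 0, so H is negative definite everywhere: concave.

concave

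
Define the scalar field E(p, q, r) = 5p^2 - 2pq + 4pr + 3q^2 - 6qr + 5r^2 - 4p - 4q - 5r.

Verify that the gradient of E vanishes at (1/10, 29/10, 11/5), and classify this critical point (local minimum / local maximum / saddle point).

∇E = (10p - 2q + 4r - 4, -2p + 6q - 6r - 4, 4p - 6q + 10r - 5); substituting (1/10, 29/10, 11/5) gives ∇E = (0, 0, 0), so (1/10, 29/10, 11/5) is indeed a critical point.
The Hessian is constant: H = [[10, -2, 4], [-2, 6, -6], [4, -6, 10]].
Leading principal minors: Δ₁ = 10, Δ₂ = 56, Δ₃ = 200.
All leading minors are positive, so H is positive definite: a local minimum.

local minimum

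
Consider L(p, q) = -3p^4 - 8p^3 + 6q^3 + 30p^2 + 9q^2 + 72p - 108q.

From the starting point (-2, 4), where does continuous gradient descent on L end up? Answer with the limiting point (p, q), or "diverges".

L is separable, so gradient descent decouples: p follows -∂L/∂p, q follows -∂L/∂q.
∂L/∂p = -12(p - 2)(p + 1)(p + 3); at p=-2 this is -48, so p increases.
∂L/∂q = 18(q - 2)(q + 3); at q=4 this is 252, so q decreases.
p converges to its nearest critical value -1 (a local min of the p-part); q converges to 2. The iterate converges to (-1, 2).

(-1, 2)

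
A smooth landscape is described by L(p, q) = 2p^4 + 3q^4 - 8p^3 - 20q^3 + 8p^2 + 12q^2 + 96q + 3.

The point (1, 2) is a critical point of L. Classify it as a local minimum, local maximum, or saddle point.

local maximum

The mixed partial ∂²L/∂p∂q is 0, so the Hessian at any point is diag(L_pp, L_qq) = diag(8(3p^2 - 6p + 2), 12(3q^2 - 10q + 2)).
At (1, 2): H = diag(-8, -72).
Both eigenvalues are negative, so H is negative definite: a local maximum.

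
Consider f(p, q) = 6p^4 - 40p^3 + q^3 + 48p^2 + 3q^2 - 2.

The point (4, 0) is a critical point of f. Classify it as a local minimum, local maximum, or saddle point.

local minimum

The mixed partial ∂²f/∂p∂q is 0, so the Hessian at any point is diag(f_pp, f_qq) = diag(24(3p^2 - 10p + 4), 6(q + 1)).
At (4, 0): H = diag(288, 6).
Both eigenvalues are positive, so H is positive definite: a local minimum.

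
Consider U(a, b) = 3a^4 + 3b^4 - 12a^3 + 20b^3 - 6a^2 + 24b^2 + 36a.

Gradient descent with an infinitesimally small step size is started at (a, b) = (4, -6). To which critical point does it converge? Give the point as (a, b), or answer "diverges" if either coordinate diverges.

(3, -4)

U is separable, so gradient descent decouples: a follows -∂U/∂a, b follows -∂U/∂b.
∂U/∂a = 12(a - 3)(a - 1)(a + 1); at a=4 this is 180, so a decreases.
∂U/∂b = 12b(b + 1)(b + 4); at b=-6 this is -720, so b increases.
a converges to its nearest critical value 3 (a local min of the a-part); b converges to -4. The iterate converges to (3, -4).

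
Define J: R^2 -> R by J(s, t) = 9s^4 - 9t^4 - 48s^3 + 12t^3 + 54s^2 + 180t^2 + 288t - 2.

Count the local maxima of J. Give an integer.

2

J separates as a function of s plus a function of t, so ∇J=0 decouples.
∂J/∂s = 36s(s - 3)(s - 1) = 0 at s ∈ {0, 1, 3}; ∂J/∂t = -36(t - 4)(t + 1)(t + 2) = 0 at t ∈ {-2, -1, 4}.
The Hessian is diagonal: diag(J_ss, J_tt). Second derivatives: J_ss(0)=108, J_ss(1)=-72, J_ss(3)=216; J_tt(-2)=-216, J_tt(-1)=180, J_tt(4)=-1080.
Local maxima occur where both diagonal entries negative: (1, -2), (1, 4). Count: 2.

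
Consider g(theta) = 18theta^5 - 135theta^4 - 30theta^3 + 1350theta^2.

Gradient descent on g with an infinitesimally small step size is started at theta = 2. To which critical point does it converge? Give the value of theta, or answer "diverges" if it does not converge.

0

g'(theta) = 90theta(theta - 5)(theta - 3)(theta + 2), so g'(2) = 2160.
Gradient descent moves in the -g' direction, i.e. theta is decreasing.
The nearest critical point in that direction is theta = 0, where g'' = 2700 > 0 (a local minimum). The iterate converges there.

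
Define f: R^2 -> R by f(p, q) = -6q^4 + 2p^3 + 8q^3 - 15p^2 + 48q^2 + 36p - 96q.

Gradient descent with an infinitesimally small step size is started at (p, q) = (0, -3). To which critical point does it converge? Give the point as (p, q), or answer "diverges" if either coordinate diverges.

f is separable, so gradient descent decouples: p follows -∂f/∂p, q follows -∂f/∂q.
∂f/∂p = 6(p - 3)(p - 2); at p=0 this is 36, so p decreases.
∂f/∂q = -24(q - 2)(q - 1)(q + 2); at q=-3 this is 480, so q decreases.
The p-coordinate has no critical point in that direction and runs off to infinity.

diverges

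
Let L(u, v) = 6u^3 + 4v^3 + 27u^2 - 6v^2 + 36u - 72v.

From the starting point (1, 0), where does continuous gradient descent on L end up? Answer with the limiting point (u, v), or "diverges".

L is separable, so gradient descent decouples: u follows -∂L/∂u, v follows -∂L/∂v.
∂L/∂u = 18(u + 1)(u + 2); at u=1 this is 108, so u decreases.
∂L/∂v = 12(v - 3)(v + 2); at v=0 this is -72, so v increases.
u converges to its nearest critical value -1 (a local min of the u-part); v converges to 3. The iterate converges to (-1, 3).

(-1, 3)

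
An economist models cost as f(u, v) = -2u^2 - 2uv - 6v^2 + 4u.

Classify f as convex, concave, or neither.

concave

f is quadratic, so its Hessian is the constant matrix H = [[-4, -2], [-2, -12]].
det(H) = 44, tr(H) = -16.
det(H) > 0 and tr(H) < 0, so H is negative definite everywhere: concave.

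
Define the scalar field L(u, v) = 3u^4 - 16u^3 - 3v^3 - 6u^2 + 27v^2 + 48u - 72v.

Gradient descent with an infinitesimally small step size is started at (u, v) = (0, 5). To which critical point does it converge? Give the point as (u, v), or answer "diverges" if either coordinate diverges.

L is separable, so gradient descent decouples: u follows -∂L/∂u, v follows -∂L/∂v.
∂L/∂u = 12(u - 4)(u - 1)(u + 1); at u=0 this is 48, so u decreases.
∂L/∂v = -9(v - 4)(v - 2); at v=5 this is -27, so v increases.
The v-coordinate has no critical point in that direction and runs off to infinity.

diverges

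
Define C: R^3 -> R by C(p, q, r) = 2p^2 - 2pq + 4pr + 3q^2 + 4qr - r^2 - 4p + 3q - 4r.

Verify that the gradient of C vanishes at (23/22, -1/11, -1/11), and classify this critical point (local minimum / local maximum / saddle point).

saddle point

∇C = (4p - 2q + 4r - 4, -2p + 6q + 4r + 3, 4p + 4q - 2r - 4); substituting (23/22, -1/11, -1/11) gives ∇C = (0, 0, 0), so (23/22, -1/11, -1/11) is indeed a critical point.
The Hessian is constant: H = [[4, -2, 4], [-2, 6, 4], [4, 4, -2]].
Leading principal minors: Δ₁ = 4, Δ₂ = 20, Δ₃ = -264.
The minors fit neither the all-positive nor the alternating-sign pattern, so H is indefinite: a saddle point.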